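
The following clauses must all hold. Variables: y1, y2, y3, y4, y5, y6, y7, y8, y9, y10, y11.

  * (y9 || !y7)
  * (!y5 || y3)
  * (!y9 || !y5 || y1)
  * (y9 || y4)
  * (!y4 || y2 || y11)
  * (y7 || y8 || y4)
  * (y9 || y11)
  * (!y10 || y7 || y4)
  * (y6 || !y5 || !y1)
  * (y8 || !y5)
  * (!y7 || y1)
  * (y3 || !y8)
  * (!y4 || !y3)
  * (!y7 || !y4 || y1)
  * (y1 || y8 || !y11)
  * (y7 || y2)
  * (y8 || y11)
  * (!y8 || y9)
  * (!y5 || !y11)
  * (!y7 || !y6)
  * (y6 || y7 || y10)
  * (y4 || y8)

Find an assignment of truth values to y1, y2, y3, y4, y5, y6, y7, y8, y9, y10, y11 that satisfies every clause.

y1=T, y2=T, y3=T, y4=F, y5=T, y6=T, y7=F, y8=T, y9=T, y10=F, y11=F

y2 occurs only positively in the remaining clauses — set y2 = True.
Branch on y1: take y1 = True.
The remaining clauses are satisfied by y3 = True, y4 = False, y5 = True, y6 = True, y7 = False, y8 = True, y9 = True, y10 = False, y11 = False.
Every clause has at least one true literal under this assignment.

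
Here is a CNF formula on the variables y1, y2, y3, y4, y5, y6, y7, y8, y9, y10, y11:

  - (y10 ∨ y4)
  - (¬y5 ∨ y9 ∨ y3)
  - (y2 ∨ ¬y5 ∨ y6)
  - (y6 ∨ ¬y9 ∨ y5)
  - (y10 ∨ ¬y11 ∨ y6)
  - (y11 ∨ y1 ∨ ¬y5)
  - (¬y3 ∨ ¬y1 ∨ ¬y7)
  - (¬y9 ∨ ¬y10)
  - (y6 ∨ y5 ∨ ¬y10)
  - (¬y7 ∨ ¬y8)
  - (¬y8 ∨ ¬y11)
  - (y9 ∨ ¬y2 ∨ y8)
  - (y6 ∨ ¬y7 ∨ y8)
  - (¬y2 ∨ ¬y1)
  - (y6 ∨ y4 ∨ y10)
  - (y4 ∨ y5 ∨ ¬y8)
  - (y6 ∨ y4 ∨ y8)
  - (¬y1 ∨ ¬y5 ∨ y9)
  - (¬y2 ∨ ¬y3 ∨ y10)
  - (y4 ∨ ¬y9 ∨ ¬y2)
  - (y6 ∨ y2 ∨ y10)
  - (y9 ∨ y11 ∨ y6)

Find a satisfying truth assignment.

y1 = 0  y2 = 0  y3 = 1  y4 = 1  y5 = 0  y6 = 1  y7 = 0  y8 = 1  y9 = 0  y10 = 1  y11 = 0

Check each clause:
  1. (y10 ∨ y4) — y10 is true.
  2. (¬y5 ∨ y9 ∨ y3) — y3 is true.
  3. (¬y5 ∨ y2 ∨ y6) — ¬y5 is true.
  4. (y5 ∨ ¬y9 ∨ y6) — y6 is true.
  5. (y10 ∨ ¬y11 ∨ y6) — y10 is true.
  6. (y1 ∨ ¬y5 ∨ y11) — ¬y5 is true.
  7. (¬y3 ∨ ¬y7 ∨ ¬y1) — ¬y7 is true.
  8. (¬y9 ∨ ¬y10) — ¬y9 is true.
  9. (y5 ∨ y6 ∨ ¬y10) — y6 is true.
  10. (¬y7 ∨ ¬y8) — ¬y7 is true.
  11. (¬y11 ∨ ¬y8) — ¬y11 is true.
  12. (y8 ∨ ¬y2 ∨ y9) — y8 is true.
  13. (y6 ∨ ¬y7 ∨ y8) — y8 is true.
  14. (¬y1 ∨ ¬y2) — ¬y1 is true.
  15. (y6 ∨ y10 ∨ y4) — y10 is true.
  16. (y4 ∨ y5 ∨ ¬y8) — y4 is true.
  17. (y4 ∨ y6 ∨ y8) — y8 is true.
  18. (y9 ∨ ¬y5 ∨ ¬y1) — ¬y5 is true.
  19. (y10 ∨ ¬y3 ∨ ¬y2) — y10 is true.
  20. (y4 ∨ ¬y9 ∨ ¬y2) — y4 is true.
  21. (y10 ∨ y6 ∨ y2) — y10 is true.
  22. (y6 ∨ y9 ∨ y11) — y6 is true.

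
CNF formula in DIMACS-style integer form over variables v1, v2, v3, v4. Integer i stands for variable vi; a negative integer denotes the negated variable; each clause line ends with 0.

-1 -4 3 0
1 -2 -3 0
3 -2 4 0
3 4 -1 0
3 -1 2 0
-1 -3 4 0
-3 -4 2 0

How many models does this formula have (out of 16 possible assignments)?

5

Satisfying assignments:
  v1=F v2=F v3=F v4=F
  v1=F v2=F v3=F v4=T
  v1=F v2=F v3=T v4=F
  v1=F v2=T v3=F v4=T
  v1=T v2=T v3=T v4=T
That's 5 in total.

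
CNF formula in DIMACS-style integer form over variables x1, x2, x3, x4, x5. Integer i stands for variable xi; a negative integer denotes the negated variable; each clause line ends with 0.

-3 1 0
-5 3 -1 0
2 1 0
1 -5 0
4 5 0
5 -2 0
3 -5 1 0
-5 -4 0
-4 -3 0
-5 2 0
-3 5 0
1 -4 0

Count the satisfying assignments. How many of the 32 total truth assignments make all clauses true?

2

Satisfying assignments:
  x1=1 x2=0 x3=0 x4=1 x5=0
  x1=1 x2=1 x3=1 x4=0 x5=1
That's 2 in total.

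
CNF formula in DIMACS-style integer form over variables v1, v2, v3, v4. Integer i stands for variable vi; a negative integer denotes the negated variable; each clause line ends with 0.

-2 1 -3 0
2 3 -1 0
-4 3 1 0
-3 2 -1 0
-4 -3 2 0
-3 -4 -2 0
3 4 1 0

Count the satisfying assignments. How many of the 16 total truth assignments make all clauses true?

4

Satisfying assignments:
  v1=0 v2=0 v3=1 v4=0
  v1=1 v2=1 v3=0 v4=0
  v1=1 v2=1 v3=0 v4=1
  v1=1 v2=1 v3=1 v4=0
Count: 4.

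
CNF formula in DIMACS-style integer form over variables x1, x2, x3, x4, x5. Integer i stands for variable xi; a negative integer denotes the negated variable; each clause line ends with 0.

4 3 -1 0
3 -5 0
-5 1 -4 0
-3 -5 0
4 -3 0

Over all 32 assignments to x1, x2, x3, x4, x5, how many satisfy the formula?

10

Case analysis on x3 and x4:
  x3=1, x4=1: remaining (x1,x2,x5) ∈ {(0,0,0); (0,1,0); (1,0,0); (1,1,0)} — 4.
  x3=1, x4=0: a clause becomes empty — 0.
  x3=0, x4=1: remaining (x1,x2,x5) ∈ {(0,0,0); (0,1,0); (1,0,0); (1,1,0)} — 4.
  x3=0, x4=0: remaining (x1,x2,x5) ∈ {(0,0,0); (0,1,0)} — 2.
Total: 4 + 0 + 4 + 2 = 10.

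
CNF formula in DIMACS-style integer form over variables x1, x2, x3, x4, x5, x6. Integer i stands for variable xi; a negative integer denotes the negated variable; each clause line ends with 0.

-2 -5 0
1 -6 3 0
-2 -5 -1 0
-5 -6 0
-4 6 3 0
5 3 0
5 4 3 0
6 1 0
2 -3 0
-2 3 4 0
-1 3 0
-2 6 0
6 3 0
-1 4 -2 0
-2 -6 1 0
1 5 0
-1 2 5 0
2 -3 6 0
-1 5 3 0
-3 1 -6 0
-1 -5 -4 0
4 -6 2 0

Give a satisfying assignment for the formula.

Branch on x1: take x1 = True.
  then x3 is forced to True.
  then x2 is forced to True.
  then x5 is forced to False.
  then x6 is forced to True.
  then x4 is forced to True.
Every clause has at least one true literal under this assignment.

x1=T, x2=T, x3=T, x4=T, x5=F, x6=T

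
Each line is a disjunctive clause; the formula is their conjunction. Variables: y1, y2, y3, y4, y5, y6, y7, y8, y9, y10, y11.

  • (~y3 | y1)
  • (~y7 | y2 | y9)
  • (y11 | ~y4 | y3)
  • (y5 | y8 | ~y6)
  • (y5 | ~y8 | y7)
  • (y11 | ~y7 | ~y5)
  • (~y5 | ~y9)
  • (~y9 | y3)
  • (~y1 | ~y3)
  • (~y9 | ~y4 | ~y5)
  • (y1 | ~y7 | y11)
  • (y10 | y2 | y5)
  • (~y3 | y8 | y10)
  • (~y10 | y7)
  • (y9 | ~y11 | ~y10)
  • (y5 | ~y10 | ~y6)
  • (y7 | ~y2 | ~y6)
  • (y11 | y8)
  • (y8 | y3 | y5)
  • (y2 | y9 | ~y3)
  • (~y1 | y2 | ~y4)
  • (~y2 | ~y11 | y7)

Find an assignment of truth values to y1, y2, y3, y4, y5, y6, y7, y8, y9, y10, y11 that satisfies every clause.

y4 occurs only negated in the remaining clauses — set y4 = False.
Branch on y1: take y1 = True.
  then y3 is forced to False.
  then y9 is forced to False.
For the remaining variables, y2 = True, y5 = False, y6 = True, y7 = True, y8 = True, y10 = False, y11 = True works.
Every clause has at least one true literal under this assignment.
Check each clause:
  1. (~y3 | y1) — y1 is true.
  2. (~y7 | y2 | y9) — y2 is true.
  3. (y3 | y11 | ~y4) — y11 is true.
  4. (y8 | ~y6 | y5) — y8 is true.
  5. (y7 | y5 | ~y8) — y7 is true.
  6. (~y7 | ~y5 | y11) — y11 is true.
  7. (~y5 | ~y9) — ~y5 is true.
  8. (y3 | ~y9) — ~y9 is true.
  9. (~y1 | ~y3) — ~y3 is true.
  10. (~y9 | ~y4 | ~y5) — ~y5 is true.
  11. (y1 | y11 | ~y7) — y1 is true.
  12. (y2 | y10 | y5) — y2 is true.
  13. (y8 | y10 | ~y3) — y8 is true.
  14. (~y10 | y7) — ~y10 is true.
  15. (~y11 | y9 | ~y10) — ~y10 is true.
  16. (~y10 | y5 | ~y6) — ~y10 is true.
  17. (~y2 | ~y6 | y7) — y7 is true.
  18. (y8 | y11) — y8 is true.
  19. (y5 | y3 | y8) — y8 is true.
  20. (y9 | y2 | ~y3) — y2 is true.
  21. (~y1 | y2 | ~y4) — y2 is true.
  22. (~y2 | y7 | ~y11) — y7 is true.

y1=True  y2=True  y3=False  y4=False  y5=False  y6=True  y7=True  y8=True  y9=False  y10=False  y11=True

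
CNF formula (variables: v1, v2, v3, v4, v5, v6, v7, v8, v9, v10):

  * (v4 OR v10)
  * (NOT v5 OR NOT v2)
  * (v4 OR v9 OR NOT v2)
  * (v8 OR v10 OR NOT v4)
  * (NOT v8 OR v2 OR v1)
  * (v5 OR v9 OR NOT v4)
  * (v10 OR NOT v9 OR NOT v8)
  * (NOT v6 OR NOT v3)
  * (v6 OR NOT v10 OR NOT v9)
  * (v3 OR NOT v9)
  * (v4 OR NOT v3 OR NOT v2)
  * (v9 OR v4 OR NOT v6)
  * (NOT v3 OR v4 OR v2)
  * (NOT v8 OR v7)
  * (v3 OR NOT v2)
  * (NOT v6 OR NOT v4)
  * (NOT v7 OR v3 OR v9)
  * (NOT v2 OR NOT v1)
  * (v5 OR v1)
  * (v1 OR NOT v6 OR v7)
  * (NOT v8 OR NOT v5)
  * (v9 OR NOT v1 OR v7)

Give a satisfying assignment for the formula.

v1=False, v2=False, v3=False, v4=True, v5=True, v6=False, v7=False, v8=False, v9=False, v10=True

Set v1 = False and propagate.
  then v5 is forced to True.
  then v2 is forced to False.
  then v8 is forced to False.
Try v3 = False.
  then v9 is forced to False.
  then v7 is forced to False.
  then v6 is forced to False.
Branch on v4: take v4 = True.
  then v10 is forced to True.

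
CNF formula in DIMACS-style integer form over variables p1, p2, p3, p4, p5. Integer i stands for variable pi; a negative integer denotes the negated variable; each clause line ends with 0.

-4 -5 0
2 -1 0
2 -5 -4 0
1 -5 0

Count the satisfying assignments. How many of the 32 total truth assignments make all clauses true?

14

Split on p5, then p1.
  p5=1, p1=1: remaining (p2,p3,p4) ∈ {(1,0,0); (1,1,0)} — 2.
  p5=1, p1=0: a clause becomes empty — 0.
  p5=0, p1=1: remaining (p2,p3,p4) ∈ {(1,0,0); (1,0,1); (1,1,0); (1,1,1)} — 4.
  p5=0, p1=0: p2, p3, p4 free → 2^3 = 8.
Total: 2 + 0 + 4 + 8 = 14.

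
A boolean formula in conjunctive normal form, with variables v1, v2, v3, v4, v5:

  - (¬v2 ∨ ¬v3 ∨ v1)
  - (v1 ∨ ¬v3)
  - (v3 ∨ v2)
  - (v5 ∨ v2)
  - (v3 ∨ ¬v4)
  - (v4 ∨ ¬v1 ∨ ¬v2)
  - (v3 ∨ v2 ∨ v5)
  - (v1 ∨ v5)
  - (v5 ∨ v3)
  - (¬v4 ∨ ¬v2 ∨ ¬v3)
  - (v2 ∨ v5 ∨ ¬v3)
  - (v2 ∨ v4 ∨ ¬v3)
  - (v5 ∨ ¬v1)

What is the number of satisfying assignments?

The models are:
  v1=0 v2=1 v3=0 v4=0 v5=1
  v1=1 v2=0 v3=1 v4=1 v5=1
That's 2 in total.

2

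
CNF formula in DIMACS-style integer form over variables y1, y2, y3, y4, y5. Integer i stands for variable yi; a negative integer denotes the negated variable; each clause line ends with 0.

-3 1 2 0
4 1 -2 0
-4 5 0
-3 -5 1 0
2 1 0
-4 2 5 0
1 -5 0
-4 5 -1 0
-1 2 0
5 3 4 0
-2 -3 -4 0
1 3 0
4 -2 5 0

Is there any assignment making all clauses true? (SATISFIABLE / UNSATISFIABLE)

Set y1 = True and propagate.
  then y2 is forced to True.
Try y3 = True.
  then y4 is forced to False.
  then y5 is forced to True.
So y1=True, y2=True, y3=True, y4=False, y5=True is a satisfying assignment.

SATISFIABLE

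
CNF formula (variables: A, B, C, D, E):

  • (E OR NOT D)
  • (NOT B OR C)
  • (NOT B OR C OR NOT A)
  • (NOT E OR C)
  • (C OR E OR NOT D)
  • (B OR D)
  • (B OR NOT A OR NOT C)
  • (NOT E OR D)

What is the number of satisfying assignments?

5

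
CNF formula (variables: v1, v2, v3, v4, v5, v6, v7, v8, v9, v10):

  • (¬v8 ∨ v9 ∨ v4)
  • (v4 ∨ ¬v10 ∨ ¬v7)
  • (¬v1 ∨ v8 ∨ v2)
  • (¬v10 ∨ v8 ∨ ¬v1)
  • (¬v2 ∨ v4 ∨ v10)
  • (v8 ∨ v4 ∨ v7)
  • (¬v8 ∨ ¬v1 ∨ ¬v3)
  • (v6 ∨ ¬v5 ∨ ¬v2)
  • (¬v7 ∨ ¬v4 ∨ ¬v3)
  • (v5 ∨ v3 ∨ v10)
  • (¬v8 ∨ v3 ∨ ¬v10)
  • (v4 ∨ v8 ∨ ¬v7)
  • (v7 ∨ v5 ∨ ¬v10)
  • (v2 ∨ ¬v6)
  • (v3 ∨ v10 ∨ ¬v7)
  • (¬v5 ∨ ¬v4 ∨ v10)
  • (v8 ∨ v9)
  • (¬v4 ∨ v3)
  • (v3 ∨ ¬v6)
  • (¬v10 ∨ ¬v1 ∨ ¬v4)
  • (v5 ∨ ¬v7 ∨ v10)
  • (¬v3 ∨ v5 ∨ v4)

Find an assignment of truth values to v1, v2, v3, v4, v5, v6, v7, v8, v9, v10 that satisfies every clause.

v1=False, v2=True, v3=True, v4=False, v5=True, v6=True, v7=False, v8=True, v9=True, v10=True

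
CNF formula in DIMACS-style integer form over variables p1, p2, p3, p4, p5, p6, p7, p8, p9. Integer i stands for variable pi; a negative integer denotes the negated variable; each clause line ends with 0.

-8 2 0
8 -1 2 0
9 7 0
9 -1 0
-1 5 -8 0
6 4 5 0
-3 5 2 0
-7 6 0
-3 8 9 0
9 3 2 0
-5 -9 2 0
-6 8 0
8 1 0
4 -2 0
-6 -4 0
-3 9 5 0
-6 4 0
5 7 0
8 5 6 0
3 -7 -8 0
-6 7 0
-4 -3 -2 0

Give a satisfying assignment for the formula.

Try p1 = False.
  then p8 is forced to True.
  then p2 is forced to True.
  then p4 is forced to True.
  then p6 is forced to False.
  then p7 is forced to False.
  then p9 is forced to True.
  then p5 is forced to True.
  then p3 is forced to False.
Every clause has at least one true literal under this assignment.

p1=False  p2=True  p3=False  p4=True  p5=True  p6=False  p7=False  p8=True  p9=True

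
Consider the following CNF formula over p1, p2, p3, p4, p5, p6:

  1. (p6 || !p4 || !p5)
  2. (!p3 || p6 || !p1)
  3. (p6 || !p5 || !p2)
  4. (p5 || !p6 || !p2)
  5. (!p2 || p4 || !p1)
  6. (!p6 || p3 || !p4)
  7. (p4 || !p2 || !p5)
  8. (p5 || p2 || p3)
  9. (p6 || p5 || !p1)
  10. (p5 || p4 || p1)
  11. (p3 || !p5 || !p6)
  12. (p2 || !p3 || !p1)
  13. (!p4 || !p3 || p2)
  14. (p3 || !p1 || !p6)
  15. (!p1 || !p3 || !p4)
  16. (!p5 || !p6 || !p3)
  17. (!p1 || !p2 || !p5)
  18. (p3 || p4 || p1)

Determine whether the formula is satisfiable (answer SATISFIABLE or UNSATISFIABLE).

SATISFIABLE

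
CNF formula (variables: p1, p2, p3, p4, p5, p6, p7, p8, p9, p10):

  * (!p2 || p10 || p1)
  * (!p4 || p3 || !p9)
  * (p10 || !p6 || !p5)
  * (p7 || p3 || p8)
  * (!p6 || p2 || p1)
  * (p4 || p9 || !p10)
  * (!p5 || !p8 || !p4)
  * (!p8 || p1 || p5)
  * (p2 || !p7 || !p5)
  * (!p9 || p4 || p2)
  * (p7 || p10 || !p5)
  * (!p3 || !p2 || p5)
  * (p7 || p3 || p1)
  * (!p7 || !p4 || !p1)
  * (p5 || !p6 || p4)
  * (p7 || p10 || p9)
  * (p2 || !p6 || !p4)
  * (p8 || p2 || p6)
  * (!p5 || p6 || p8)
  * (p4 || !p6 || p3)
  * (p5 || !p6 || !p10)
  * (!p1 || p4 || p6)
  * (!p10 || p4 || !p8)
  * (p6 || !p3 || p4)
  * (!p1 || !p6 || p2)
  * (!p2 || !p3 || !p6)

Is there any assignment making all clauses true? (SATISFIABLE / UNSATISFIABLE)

SATISFIABLE

Try p1 = True.
The remaining clauses are satisfied by p2 = False, p3 = True, p4 = True, p5 = False, p6 = False, p7 = False, p8 = True, p9 = True, p10 = False.
Every clause has at least one true literal under this assignment.
So p1=1, p2=0, p3=1, p4=1, p5=0, p6=0, p7=0, p8=1, p9=1, p10=0 is a satisfying assignment.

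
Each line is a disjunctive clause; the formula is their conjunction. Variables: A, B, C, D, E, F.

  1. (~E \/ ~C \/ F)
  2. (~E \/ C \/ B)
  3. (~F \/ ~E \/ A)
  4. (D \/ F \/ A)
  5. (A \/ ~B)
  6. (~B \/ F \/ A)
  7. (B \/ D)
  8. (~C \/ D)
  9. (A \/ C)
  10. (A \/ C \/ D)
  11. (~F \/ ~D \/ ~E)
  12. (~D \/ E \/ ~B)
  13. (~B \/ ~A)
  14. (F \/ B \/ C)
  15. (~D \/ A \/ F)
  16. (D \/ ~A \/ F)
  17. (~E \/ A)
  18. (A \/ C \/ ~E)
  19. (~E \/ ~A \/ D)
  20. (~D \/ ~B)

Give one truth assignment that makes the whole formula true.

A = True, B = False, C = True, D = True, E = False, F = False

Check each clause:
  1. (~C \/ ~E \/ F) — ~E is true.
  2. (~E \/ B \/ C) — C is true.
  3. (~E \/ A \/ ~F) — A is true.
  4. (A \/ F \/ D) — A is true.
  5. (~B \/ A) — A is true.
  6. (F \/ ~B \/ A) — A is true.
  7. (B \/ D) — D is true.
  8. (D \/ ~C) — D is true.
  9. (A \/ C) — A is true.
  10. (D \/ A \/ C) — A is true.
  11. (~E \/ ~F \/ ~D) — ~F is true.
  12. (~D \/ E \/ ~B) — ~B is true.
  13. (~B \/ ~A) — ~B is true.
  14. (F \/ C \/ B) — C is true.
  15. (F \/ ~D \/ A) — A is true.
  16. (F \/ ~A \/ D) — D is true.
  17. (~E \/ A) — A is true.
  18. (~E \/ C \/ A) — A is true.
  19. (D \/ ~E \/ ~A) — ~E is true.
  20. (~D \/ ~B) — ~B is true.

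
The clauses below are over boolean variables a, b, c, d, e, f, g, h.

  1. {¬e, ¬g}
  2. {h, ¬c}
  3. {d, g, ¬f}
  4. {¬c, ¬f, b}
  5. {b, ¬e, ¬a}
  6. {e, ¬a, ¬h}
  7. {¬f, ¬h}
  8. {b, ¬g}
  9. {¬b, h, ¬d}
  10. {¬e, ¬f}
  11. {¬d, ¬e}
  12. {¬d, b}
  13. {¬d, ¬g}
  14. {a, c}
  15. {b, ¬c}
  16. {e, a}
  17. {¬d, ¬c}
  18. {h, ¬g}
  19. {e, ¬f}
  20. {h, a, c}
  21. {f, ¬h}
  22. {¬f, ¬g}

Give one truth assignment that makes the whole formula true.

a=T, b=F, c=F, d=F, e=F, f=F, g=F, h=F

Check each clause:
  1. {¬g, ¬e} — ¬g is true.
  2. {¬c, h} — ¬c is true.
  3. {¬f, g, d} — ¬f is true.
  4. {b, ¬f, ¬c} — ¬f is true.
  5. {¬a, ¬e, b} — ¬e is true.
  6. {¬h, ¬a, e} — ¬h is true.
  7. {¬h, ¬f} — ¬h is true.
  8. {b, ¬g} — ¬g is true.
  9. {h, ¬b, ¬d} — ¬d is true.
  10. {¬f, ¬e} — ¬f is true.
  11. {¬e, ¬d} — ¬e is true.
  12. {¬d, b} — ¬d is true.
  13. {¬d, ¬g} — ¬g is true.
  14. {c, a} — a is true.
  15. {¬c, b} — ¬c is true.
  16. {a, e} — a is true.
  17. {¬c, ¬d} — ¬d is true.
  18. {¬g, h} — ¬g is true.
  19. {¬f, e} — ¬f is true.
  20. {c, h, a} — a is true.
  21. {f, ¬h} — ¬h is true.
  22. {¬g, ¬f} — ¬g is true.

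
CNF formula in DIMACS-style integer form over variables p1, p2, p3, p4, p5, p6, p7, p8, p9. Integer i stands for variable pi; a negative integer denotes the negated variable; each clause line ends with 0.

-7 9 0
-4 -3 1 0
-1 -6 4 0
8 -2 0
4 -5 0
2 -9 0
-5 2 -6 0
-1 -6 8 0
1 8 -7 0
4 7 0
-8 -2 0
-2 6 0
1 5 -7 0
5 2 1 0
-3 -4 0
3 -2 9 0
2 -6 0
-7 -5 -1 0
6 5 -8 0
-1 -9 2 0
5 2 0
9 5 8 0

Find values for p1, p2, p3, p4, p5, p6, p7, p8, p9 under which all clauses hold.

p1 = T, p2 = F, p3 = F, p4 = T, p5 = T, p6 = F, p7 = F, p8 = F, p9 = F

Branch on p1: take p1 = True.
Branch on p2: take p2 = False.
  then p9 is forced to False.
  then p7 is forced to False.
  then p4 is forced to True.
  then p3 is forced to False.
  then p6 is forced to False.
  then p5 is forced to True.
p8 is now unconstrained; take p8 = False.
Check each clause:
  1. (~p7 \/ p9) — ~p7 is true.
  2. (~p3 \/ p1 \/ ~p4) — p1 is true.
  3. (p4 \/ ~p6 \/ ~p1) — ~p6 is true.
  4. (p8 \/ ~p2) — ~p2 is true.
  5. (p4 \/ ~p5) — p4 is true.
  6. (p2 \/ ~p9) — ~p9 is true.
  7. (~p5 \/ p2 \/ ~p6) — ~p6 is true.
  8. (~p1 \/ ~p6 \/ p8) — ~p6 is true.
  9. (~p7 \/ p8 \/ p1) — p1 is true.
  10. (p7 \/ p4) — p4 is true.
  11. (~p8 \/ ~p2) — ~p8 is true.
  12. (~p2 \/ p6) — ~p2 is true.
  13. (~p7 \/ p5 \/ p1) — ~p7 is true.
  14. (p5 \/ p2 \/ p1) — p1 is true.
  15. (~p4 \/ ~p3) — ~p3 is true.
  16. (p9 \/ p3 \/ ~p2) — ~p2 is true.
  17. (p2 \/ ~p6) — ~p6 is true.
  18. (~p1 \/ ~p7 \/ ~p5) — ~p7 is true.
  19. (~p8 \/ p6 \/ p5) — ~p8 is true.
  20. (~p9 \/ ~p1 \/ p2) — ~p9 is true.
  21. (p2 \/ p5) — p5 is true.
  22. (p9 \/ p5 \/ p8) — p5 is true.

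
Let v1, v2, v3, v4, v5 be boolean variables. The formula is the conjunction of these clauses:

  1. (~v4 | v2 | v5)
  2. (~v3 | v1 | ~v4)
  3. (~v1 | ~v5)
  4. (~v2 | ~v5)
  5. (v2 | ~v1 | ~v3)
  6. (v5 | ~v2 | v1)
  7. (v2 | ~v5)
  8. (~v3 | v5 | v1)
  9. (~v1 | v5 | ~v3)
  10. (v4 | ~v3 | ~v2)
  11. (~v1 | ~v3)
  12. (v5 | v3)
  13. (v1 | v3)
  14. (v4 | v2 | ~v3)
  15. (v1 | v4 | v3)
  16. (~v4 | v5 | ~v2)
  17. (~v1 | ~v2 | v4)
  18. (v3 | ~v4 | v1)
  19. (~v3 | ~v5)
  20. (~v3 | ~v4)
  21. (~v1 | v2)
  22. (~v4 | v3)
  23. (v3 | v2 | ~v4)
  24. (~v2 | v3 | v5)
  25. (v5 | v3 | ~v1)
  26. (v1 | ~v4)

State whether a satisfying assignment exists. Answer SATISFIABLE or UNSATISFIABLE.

UNSATISFIABLE

v3 = True:
  propagation gives v1=False, v4=False, v5=True; an empty clause results — contradiction.
v3 = False:
  propagation gives v5=True, v1=False; an empty clause results — contradiction.
Every branch closes, so no satisfying assignment exists.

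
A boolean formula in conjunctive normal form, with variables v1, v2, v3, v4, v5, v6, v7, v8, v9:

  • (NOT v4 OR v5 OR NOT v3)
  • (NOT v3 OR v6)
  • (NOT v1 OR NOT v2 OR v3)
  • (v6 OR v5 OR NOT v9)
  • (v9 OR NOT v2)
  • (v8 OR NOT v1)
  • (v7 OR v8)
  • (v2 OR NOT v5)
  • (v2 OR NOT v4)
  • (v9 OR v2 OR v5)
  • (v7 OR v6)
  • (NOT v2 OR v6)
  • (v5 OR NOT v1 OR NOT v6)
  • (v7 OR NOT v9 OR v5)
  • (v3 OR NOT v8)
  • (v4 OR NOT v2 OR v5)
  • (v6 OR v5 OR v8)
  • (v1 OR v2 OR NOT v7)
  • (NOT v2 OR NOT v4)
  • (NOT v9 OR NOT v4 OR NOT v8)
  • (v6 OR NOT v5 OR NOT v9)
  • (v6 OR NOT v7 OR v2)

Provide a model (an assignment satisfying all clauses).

v1 = False, v2 = True, v3 = True, v4 = False, v5 = True, v6 = True, v7 = False, v8 = True, v9 = True

Try v1 = False.
Try v2 = True.
  then v9 is forced to True.
  then v6 is forced to True.
  then v4 is forced to False.
  then v5 is forced to True.
The remaining clauses are satisfied by v3 = True, v7 = False, v8 = True.
Check each clause:
  1. (NOT v4 OR NOT v3 OR v5) — NOT v4 is true.
  2. (NOT v3 OR v6) — v6 is true.
  3. (NOT v1 OR NOT v2 OR v3) — v3 is true.
  4. (v6 OR v5 OR NOT v9) — v5 is true.
  5. (NOT v2 OR v9) — v9 is true.
  6. (v8 OR NOT v1) — v8 is true.
  7. (v8 OR v7) — v8 is true.
  8. (NOT v5 OR v2) — v2 is true.
  9. (v2 OR NOT v4) — v2 is true.
  10. (v5 OR v9 OR v2) — v9 is true.
  11. (v6 OR v7) — v6 is true.
  12. (v6 OR NOT v2) — v6 is true.
  13. (NOT v1 OR v5 OR NOT v6) — v5 is true.
  14. (v7 OR v5 OR NOT v9) — v5 is true.
  15. (v3 OR NOT v8) — v3 is true.
  16. (NOT v2 OR v5 OR v4) — v5 is true.
  17. (v5 OR v8 OR v6) — v8 is true.
  18. (v2 OR v1 OR NOT v7) — v2 is true.
  19. (NOT v4 OR NOT v2) — NOT v4 is true.
  20. (NOT v4 OR NOT v9 OR NOT v8) — NOT v4 is true.
  21. (v6 OR NOT v9 OR NOT v5) — v6 is true.
  22. (NOT v7 OR v6 OR v2) — NOT v7 is true.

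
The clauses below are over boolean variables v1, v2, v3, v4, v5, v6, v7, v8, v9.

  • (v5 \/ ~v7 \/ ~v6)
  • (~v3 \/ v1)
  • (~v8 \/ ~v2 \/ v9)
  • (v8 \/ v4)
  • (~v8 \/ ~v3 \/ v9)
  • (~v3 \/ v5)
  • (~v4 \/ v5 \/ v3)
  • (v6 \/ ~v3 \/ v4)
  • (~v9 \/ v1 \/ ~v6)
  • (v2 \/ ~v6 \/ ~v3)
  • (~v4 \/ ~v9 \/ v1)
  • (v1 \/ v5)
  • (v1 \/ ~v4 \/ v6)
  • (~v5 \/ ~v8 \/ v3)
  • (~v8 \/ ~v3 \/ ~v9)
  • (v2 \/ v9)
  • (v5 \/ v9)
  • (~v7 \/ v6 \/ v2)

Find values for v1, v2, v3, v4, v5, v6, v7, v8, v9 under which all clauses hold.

Pure literal: v1 appears only positively; assign v1 = True.
Pure literal: v7 appears only negated; assign v7 = False.
Set v2 = True and propagate.
Branch on v3: take v3 = True.
  then v5 is forced to True.
Set v4 = True and propagate.
For the remaining variables, v6 = False, v8 = False, v9 = True works.
Every clause has at least one true literal under this assignment.

v1 = True, v2 = True, v3 = True, v4 = True, v5 = True, v6 = False, v7 = False, v8 = False, v9 = True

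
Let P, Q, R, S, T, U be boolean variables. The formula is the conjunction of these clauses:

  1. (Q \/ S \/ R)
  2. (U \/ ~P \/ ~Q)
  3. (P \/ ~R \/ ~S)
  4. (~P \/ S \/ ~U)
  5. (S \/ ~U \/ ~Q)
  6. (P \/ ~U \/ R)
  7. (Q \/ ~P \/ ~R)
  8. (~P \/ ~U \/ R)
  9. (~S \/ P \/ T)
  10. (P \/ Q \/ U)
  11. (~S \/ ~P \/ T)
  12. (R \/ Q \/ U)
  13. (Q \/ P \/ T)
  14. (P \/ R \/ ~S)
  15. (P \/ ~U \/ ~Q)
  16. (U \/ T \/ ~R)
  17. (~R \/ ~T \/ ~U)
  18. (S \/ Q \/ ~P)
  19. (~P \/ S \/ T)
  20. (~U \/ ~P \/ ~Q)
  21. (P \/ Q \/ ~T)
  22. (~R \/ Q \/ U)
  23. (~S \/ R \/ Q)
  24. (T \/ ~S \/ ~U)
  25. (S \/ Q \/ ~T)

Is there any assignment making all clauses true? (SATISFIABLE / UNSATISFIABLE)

Branch on P: take P = False.
For the remaining variables, Q = True, R = True, S = False, T = True, U = False works.
So P=F, Q=T, R=T, S=F, T=T, U=F is a satisfying assignment.

SATISFIABLE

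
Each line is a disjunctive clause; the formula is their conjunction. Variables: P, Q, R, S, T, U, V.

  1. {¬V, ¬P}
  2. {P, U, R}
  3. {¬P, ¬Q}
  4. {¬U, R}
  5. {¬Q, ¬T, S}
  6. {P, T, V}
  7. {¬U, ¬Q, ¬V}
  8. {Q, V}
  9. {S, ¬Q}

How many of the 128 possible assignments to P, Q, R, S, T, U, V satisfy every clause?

12

Case analysis on Q and P:
  Q=1, P=1: a clause becomes empty — 0.
  Q=1, P=0: remaining (R,S,T,U,V) ∈ {(1,1,0,0,1); (1,1,1,0,0); (1,1,1,0,1); (1,1,1,1,0)} — 4.
  Q=0, P=1: a clause becomes empty — 0.
  Q=0, P=0: forces R=1; V=1; S, T, U free → 2^3 = 8.
Total: 0 + 4 + 0 + 8 = 12.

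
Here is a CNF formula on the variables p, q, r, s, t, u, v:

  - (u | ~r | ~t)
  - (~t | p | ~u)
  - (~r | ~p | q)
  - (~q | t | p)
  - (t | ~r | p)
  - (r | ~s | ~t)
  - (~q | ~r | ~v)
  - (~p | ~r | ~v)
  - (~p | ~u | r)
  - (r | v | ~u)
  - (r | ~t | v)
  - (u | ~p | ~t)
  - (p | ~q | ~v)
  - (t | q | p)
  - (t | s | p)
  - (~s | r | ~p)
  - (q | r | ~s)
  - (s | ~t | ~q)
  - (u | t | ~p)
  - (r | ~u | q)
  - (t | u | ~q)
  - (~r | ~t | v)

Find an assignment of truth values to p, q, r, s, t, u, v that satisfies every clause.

p=T, q=T, r=T, s=F, t=F, u=T, v=F

Check each clause:
  1. (~r | ~t | u) — ~t is true.
  2. (p | ~t | ~u) — p is true.
  3. (~r | q | ~p) — q is true.
  4. (~q | t | p) — p is true.
  5. (p | ~r | t) — p is true.
  6. (r | ~t | ~s) — r is true.
  7. (~q | ~r | ~v) — ~v is true.
  8. (~p | ~v | ~r) — ~v is true.
  9. (r | ~p | ~u) — r is true.
  10. (v | ~u | r) — r is true.
  11. (v | ~t | r) — ~t is true.
  12. (~p | ~t | u) — ~t is true.
  13. (p | ~v | ~q) — ~v is true.
  14. (q | p | t) — p is true.
  15. (s | t | p) — p is true.
  16. (r | ~p | ~s) — r is true.
  17. (q | ~s | r) — q is true.
  18. (~q | s | ~t) — ~t is true.
  19. (~p | t | u) — u is true.
  20. (~u | r | q) — q is true.
  21. (t | ~q | u) — u is true.
  22. (~t | v | ~r) — ~t is true.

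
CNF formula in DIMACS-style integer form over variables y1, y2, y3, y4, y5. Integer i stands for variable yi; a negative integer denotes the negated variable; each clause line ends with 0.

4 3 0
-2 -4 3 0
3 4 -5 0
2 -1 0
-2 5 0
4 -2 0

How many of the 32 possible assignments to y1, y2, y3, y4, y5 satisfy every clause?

8

Case analysis on y2 and y4:
  y2=T, y4=T: remaining (y1,y3,y5) ∈ {(F,T,T); (T,T,T)} — 2.
  y2=T, y4=F: a clause becomes empty — 0.
  y2=F, y4=T: remaining (y1,y3,y5) ∈ {(F,F,F); (F,F,T); (F,T,F); (F,T,T)} — 4.
  y2=F, y4=F: remaining (y1,y3,y5) ∈ {(F,T,F); (F,T,T)} — 2.
Total: 2 + 0 + 4 + 2 = 8.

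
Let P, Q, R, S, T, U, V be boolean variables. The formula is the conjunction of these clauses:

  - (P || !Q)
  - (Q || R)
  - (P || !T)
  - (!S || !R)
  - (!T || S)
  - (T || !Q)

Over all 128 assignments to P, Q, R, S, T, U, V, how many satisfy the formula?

12

Split on Q, then T.
  Q=1, T=1: remaining (P,R,S,U,V) ∈ {(1,0,1,0,0); (1,0,1,0,1); (1,0,1,1,0); (1,0,1,1,1)} — 4.
  Q=1, T=0: a clause becomes empty — 0.
  Q=0, T=1: a clause becomes empty — 0.
  Q=0, T=0: forces R=1; S=0; P, U, V free → 2^3 = 8.
Total: 4 + 0 + 0 + 8 = 12.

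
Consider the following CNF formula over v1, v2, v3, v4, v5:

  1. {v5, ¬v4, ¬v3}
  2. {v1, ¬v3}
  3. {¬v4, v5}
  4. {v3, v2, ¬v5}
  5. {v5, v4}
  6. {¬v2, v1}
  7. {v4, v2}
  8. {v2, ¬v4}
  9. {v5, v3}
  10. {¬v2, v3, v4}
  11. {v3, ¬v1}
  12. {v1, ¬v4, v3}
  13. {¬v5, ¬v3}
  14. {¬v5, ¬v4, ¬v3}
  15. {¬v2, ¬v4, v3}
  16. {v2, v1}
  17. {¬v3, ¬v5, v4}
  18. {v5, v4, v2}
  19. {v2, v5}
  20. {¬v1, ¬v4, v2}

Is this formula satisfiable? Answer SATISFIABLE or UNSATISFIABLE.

UNSATISFIABLE

v4 = True:
  propagation gives v5=True, v2=True, v1=True, v3=True; an empty clause results — contradiction.
v4 = False:
  propagation gives v5=True, v2=True, v1=True, v3=True; an empty clause results — contradiction.
Every branch closes, so no satisfying assignment exists.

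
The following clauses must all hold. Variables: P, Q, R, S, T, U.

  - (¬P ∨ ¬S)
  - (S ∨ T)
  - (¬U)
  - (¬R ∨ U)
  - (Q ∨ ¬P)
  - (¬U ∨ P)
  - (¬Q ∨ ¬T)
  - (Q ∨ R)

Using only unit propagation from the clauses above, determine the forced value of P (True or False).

False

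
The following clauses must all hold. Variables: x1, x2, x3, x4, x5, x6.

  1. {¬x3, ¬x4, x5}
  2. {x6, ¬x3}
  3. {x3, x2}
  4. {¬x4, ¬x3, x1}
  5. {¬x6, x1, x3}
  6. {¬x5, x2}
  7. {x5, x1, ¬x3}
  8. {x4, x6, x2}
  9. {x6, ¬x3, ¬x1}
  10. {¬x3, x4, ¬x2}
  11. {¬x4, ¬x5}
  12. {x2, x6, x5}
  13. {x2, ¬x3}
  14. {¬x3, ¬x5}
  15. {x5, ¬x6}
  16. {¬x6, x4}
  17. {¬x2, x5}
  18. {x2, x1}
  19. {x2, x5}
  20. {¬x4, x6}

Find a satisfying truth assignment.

Try x1 = False.
  then x2 is forced to True.
  then x5 is forced to True.
  then x4 is forced to False.
  then x3 is forced to False.
  then x6 is forced to False.

x1=False, x2=True, x3=False, x4=False, x5=True, x6=False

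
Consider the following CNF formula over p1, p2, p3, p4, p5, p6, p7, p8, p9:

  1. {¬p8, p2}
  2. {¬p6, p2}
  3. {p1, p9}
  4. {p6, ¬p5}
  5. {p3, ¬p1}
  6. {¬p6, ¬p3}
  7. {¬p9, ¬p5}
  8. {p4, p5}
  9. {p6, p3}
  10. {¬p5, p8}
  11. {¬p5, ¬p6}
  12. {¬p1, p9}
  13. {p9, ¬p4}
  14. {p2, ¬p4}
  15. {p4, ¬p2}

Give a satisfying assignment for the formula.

p1=True, p2=True, p3=True, p4=True, p5=False, p6=False, p7=True, p8=False, p9=True

Check each clause:
  1. {p2, ¬p8} — ¬p8 is true.
  2. {¬p6, p2} — ¬p6 is true.
  3. {p9, p1} — p9 is true.
  4. {p6, ¬p5} — ¬p5 is true.
  5. {p3, ¬p1} — p3 is true.
  6. {¬p6, ¬p3} — ¬p6 is true.
  7. {¬p9, ¬p5} — ¬p5 is true.
  8. {p4, p5} — p4 is true.
  9. {p6, p3} — p3 is true.
  10. {¬p5, p8} — ¬p5 is true.
  11. {¬p5, ¬p6} — ¬p6 is true.
  12. {¬p1, p9} — p9 is true.
  13. {¬p4, p9} — p9 is true.
  14. {¬p4, p2} — p2 is true.
  15. {¬p2, p4} — p4 is true.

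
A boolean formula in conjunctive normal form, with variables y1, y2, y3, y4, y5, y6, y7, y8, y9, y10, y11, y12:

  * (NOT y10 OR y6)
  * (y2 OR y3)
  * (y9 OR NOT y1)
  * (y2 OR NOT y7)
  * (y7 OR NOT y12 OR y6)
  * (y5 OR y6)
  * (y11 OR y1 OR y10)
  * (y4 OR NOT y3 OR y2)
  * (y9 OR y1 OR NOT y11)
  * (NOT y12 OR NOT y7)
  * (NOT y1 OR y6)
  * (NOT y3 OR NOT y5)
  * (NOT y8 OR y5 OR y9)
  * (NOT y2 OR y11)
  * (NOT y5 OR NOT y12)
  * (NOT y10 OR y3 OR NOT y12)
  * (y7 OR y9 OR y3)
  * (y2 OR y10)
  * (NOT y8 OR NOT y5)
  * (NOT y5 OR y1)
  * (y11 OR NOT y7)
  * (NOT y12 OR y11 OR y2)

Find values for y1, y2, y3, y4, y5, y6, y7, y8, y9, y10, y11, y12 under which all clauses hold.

y1=False, y2=True, y3=False, y4=False, y5=False, y6=True, y7=False, y8=False, y9=True, y10=False, y11=True, y12=False

Pure literal: y6 appears only positively; assign y6 = True.
Pure literal: y8 appears only negated; assign y8 = False.
Branch on y1: take y1 = False.
  then y5 is forced to False.
Set y2 = True and propagate.
  then y11 is forced to True.
  then y9 is forced to True.
The remaining clauses are satisfied by y3 = False, y4 = False, y7 = False, y10 = False, y12 = False.
Check each clause:
  1. (y6 OR NOT y10) — NOT y10 is true.
  2. (y3 OR y2) — y2 is true.
  3. (NOT y1 OR y9) — y9 is true.
  4. (NOT y7 OR y2) — NOT y7 is true.
  5. (y6 OR NOT y12 OR y7) — NOT y12 is true.
  6. (y5 OR y6) — y6 is true.
  7. (y10 OR y1 OR y11) — y11 is true.
  8. (NOT y3 OR y2 OR y4) — y2 is true.
  9. (y1 OR y9 OR NOT y11) — y9 is true.
  10. (NOT y12 OR NOT y7) — NOT y7 is true.
  11. (y6 OR NOT y1) — NOT y1 is true.
  12. (NOT y3 OR NOT y5) — NOT y5 is true.
  13. (NOT y8 OR y5 OR y9) — NOT y8 is true.
  14. (y11 OR NOT y2) — y11 is true.
  15. (NOT y12 OR NOT y5) — NOT y5 is true.
  16. (NOT y10 OR y3 OR NOT y12) — NOT y12 is true.
  17. (y7 OR y3 OR y9) — y9 is true.
  18. (y10 OR y2) — y2 is true.
  19. (NOT y8 OR NOT y5) — NOT y8 is true.
  20. (y1 OR NOT y5) — NOT y5 is true.
  21. (NOT y7 OR y11) — NOT y7 is true.
  22. (y11 OR NOT y12 OR y2) — y2 is true.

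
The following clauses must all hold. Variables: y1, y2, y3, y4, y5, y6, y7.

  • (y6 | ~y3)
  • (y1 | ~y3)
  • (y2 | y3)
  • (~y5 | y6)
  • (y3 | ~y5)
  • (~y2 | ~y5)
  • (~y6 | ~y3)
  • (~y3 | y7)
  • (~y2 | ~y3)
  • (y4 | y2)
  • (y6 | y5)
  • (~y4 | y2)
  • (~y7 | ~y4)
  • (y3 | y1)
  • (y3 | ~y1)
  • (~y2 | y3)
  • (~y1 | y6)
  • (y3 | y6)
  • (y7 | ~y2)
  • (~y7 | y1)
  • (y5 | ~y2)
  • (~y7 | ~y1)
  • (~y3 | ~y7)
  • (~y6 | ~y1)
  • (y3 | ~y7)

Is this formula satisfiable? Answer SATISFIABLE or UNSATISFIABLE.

UNSATISFIABLE

y3 = True:
  propagation gives y6=True; an empty clause results — contradiction.
y3 = False:
  propagation gives y2=True; an empty clause results — contradiction.
Every branch closes, so no satisfying assignment exists.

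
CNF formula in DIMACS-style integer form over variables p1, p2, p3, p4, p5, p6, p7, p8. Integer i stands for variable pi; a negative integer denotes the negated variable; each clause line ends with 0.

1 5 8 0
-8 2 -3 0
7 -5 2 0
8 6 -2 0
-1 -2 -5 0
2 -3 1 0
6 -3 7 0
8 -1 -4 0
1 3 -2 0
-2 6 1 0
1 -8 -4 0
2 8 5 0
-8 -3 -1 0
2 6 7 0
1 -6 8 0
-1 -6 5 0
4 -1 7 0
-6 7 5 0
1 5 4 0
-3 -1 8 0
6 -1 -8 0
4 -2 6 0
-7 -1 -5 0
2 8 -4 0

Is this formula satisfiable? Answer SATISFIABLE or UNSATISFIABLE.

SATISFIABLE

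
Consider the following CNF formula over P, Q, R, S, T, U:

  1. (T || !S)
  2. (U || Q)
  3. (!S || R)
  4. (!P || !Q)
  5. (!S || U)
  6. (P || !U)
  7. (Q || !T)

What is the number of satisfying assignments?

6

The models are:
  P=F Q=T R=F S=F T=F U=F
  P=F Q=T R=F S=F T=T U=F
  P=F Q=T R=T S=F T=F U=F
  P=F Q=T R=T S=F T=T U=F
  P=T Q=F R=F S=F T=F U=T
  P=T Q=F R=T S=F T=F U=T
Count: 6.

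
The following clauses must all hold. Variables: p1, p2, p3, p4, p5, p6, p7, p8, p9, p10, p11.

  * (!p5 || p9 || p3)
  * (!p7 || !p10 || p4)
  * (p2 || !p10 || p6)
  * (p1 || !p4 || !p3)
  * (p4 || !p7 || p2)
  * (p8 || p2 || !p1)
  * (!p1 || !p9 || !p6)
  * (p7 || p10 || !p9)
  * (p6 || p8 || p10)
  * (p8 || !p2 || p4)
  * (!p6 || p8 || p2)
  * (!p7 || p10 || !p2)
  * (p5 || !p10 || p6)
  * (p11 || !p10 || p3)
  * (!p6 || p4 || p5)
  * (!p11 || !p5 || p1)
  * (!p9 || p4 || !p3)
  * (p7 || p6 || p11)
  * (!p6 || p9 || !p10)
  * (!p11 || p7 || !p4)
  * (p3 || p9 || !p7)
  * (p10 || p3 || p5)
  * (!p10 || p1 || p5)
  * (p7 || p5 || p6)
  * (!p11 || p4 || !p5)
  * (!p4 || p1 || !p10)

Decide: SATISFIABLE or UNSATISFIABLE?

SATISFIABLE

p8 occurs only positively in the remaining clauses — set p8 = True.
Set p1 = True and propagate.
The remaining clauses are satisfied by p2 = False, p3 = True, p4 = True, p5 = False, p6 = True, p7 = False, p9 = False, p10 = False, p11 = False.
So p1=T, p2=F, p3=T, p4=T, p5=F, p6=T, p7=F, p8=T, p9=F, p10=F, p11=F is a satisfying assignment.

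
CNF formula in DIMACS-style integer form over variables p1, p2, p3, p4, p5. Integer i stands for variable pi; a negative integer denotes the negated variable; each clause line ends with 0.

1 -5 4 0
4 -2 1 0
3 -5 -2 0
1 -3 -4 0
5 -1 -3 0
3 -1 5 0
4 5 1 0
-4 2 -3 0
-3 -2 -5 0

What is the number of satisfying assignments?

Satisfying assignments:
  p1=F p2=F p3=F p4=T p5=F
  p1=F p2=F p3=F p4=T p5=T
  p1=F p2=T p3=F p4=T p5=F
  p1=T p2=F p3=F p4=F p5=T
  p1=T p2=F p3=F p4=T p5=T
  p1=T p2=F p3=T p4=F p5=T
That's 6 in total.

6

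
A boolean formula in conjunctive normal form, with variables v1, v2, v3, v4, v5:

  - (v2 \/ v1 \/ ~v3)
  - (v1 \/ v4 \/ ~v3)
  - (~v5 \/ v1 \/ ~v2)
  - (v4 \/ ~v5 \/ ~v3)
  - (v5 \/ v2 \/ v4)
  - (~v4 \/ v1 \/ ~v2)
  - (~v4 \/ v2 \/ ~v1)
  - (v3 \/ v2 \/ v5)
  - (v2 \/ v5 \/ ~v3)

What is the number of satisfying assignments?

Case analysis on v2 and v1:
  v2=T, v1=T: 7 of the 8 assignments to (v3,v4,v5) work.
  v2=T, v1=F: remaining (v3,v4,v5) ∈ {(F,F,F)} — 1.
  v2=F, v1=T: remaining (v3,v4,v5) ∈ {(F,F,T)} — 1.
  v2=F, v1=F: remaining (v3,v4,v5) ∈ {(F,F,T); (F,T,T)} — 2.
Total: 7 + 1 + 1 + 2 = 11.

11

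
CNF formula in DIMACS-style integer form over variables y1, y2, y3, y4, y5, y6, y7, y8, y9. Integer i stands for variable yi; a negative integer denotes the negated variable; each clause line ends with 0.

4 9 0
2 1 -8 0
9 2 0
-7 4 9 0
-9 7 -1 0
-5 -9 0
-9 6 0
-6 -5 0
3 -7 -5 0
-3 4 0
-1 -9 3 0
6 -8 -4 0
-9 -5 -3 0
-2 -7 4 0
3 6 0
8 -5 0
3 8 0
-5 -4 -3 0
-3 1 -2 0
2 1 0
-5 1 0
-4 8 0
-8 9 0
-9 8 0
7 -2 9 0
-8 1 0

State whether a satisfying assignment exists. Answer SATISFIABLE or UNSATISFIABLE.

SATISFIABLE

Pure literal: y5 appears only negated; assign y5 = False.
Set y1 = True and propagate.
The remaining clauses are satisfied by y2 = False, y3 = True, y4 = True, y6 = True, y7 = True, y8 = True, y9 = True.
So y1=True, y2=False, y3=True, y4=True, y5=False, y6=True, y7=True, y8=True, y9=True is a satisfying assignment.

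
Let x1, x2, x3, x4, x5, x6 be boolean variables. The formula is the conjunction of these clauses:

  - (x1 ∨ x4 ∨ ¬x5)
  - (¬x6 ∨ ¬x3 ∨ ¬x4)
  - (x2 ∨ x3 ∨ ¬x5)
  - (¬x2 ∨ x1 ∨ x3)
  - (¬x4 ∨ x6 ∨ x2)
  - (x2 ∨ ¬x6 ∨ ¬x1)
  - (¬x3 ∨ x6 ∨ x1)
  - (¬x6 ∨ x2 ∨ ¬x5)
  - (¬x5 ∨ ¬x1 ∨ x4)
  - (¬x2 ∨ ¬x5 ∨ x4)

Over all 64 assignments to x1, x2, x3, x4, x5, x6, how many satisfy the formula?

17

Case analysis on x2 and x1:
  x2=T, x1=T: 10 of the 16 assignments to (x3,x4,x5,x6) work.
  x2=T, x1=F: remaining (x3,x4,x5,x6) ∈ {(T,F,F,T)} — 1.
  x2=F, x1=T: remaining (x3,x4,x5,x6) ∈ {(F,F,F,F); (T,F,F,F)} — 2.
  x2=F, x1=F: remaining (x3,x4,x5,x6) ∈ {(F,F,F,F); (F,F,F,T); (F,T,F,T); (T,F,F,T)} — 4.
Total: 10 + 1 + 2 + 4 = 17.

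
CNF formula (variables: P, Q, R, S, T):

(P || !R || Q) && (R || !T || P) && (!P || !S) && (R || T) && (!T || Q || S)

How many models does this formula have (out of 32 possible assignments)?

The models are:
  P=F Q=T R=T S=F T=F
  P=F Q=T R=T S=F T=T
  P=F Q=T R=T S=T T=F
  P=F Q=T R=T S=T T=T
  P=T Q=F R=T S=F T=F
  P=T Q=T R=F S=F T=T
  P=T Q=T R=T S=F T=F
  P=T Q=T R=T S=F T=T
Count: 8.

8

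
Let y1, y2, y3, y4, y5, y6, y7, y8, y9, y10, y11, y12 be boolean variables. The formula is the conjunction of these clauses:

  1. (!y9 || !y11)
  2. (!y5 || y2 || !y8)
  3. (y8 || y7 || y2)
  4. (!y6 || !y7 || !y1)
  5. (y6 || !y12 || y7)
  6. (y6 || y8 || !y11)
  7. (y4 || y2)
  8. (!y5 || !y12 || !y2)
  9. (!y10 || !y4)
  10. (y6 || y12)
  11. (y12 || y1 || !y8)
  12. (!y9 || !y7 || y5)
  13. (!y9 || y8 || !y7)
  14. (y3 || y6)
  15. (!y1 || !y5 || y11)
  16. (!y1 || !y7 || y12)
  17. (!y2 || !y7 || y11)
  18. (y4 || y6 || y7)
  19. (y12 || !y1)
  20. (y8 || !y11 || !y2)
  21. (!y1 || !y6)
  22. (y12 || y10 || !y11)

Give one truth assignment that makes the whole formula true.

y3 occurs only positively in the remaining clauses — set y3 = True.
Pure literal: y9 appears only negated; assign y9 = False.
Set y1 = False and propagate.
The remaining clauses are satisfied by y2 = True, y4 = False, y5 = False, y6 = True, y7 = False, y8 = True, y10 = False, y11 = False, y12 = True.
Every clause has at least one true literal under this assignment.

y1=False, y2=True, y3=True, y4=False, y5=False, y6=True, y7=False, y8=True, y9=False, y10=False, y11=False, y12=True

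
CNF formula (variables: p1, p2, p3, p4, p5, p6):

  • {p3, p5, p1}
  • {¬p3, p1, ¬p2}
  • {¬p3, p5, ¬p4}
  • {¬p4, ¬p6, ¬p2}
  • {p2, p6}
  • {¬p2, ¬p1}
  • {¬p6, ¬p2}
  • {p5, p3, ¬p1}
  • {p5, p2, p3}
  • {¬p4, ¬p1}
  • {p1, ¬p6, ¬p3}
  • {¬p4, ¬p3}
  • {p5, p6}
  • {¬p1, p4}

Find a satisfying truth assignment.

Pure literal: p5 appears only positively; assign p5 = True.
Set p1 = False and propagate.
The remaining clauses are satisfied by p2 = True, p3 = False, p4 = True, p6 = False.
Every clause has at least one true literal under this assignment.

p1=False, p2=True, p3=False, p4=True, p5=True, p6=False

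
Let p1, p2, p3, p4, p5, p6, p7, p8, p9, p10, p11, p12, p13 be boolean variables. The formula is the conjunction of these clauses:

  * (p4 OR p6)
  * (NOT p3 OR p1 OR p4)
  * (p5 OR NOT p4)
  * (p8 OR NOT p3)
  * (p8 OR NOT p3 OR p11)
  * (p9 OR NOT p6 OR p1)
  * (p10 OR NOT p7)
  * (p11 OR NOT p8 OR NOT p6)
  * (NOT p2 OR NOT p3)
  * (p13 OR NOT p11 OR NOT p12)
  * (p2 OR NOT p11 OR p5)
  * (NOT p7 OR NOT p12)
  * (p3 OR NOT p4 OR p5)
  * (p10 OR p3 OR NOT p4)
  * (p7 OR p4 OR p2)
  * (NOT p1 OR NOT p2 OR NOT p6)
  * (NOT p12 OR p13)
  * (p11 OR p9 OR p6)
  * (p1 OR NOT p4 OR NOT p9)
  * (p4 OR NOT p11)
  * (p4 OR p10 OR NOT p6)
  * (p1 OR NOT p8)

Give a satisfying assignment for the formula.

p1=T, p2=F, p3=F, p4=F, p5=T, p6=T, p7=T, p8=F, p9=F, p10=T, p11=F, p12=F, p13=T

Check each clause:
  1. (p4 OR p6) — p6 is true.
  2. (p1 OR p4 OR NOT p3) — p1 is true.
  3. (p5 OR NOT p4) — NOT p4 is true.
  4. (NOT p3 OR p8) — NOT p3 is true.
  5. (p11 OR p8 OR NOT p3) — NOT p3 is true.
  6. (p1 OR NOT p6 OR p9) — p1 is true.
  7. (p10 OR NOT p7) — p10 is true.
  8. (NOT p6 OR p11 OR NOT p8) — NOT p8 is true.
  9. (NOT p3 OR NOT p2) — NOT p3 is true.
  10. (NOT p12 OR p13 OR NOT p11) — NOT p11 is true.
  11. (p2 OR NOT p11 OR p5) — NOT p11 is true.
  12. (NOT p7 OR NOT p12) — NOT p12 is true.
  13. (NOT p4 OR p5 OR p3) — NOT p4 is true.
  14. (p10 OR p3 OR NOT p4) — p10 is true.
  15. (p4 OR p7 OR p2) — p7 is true.
  16. (NOT p1 OR NOT p6 OR NOT p2) — NOT p2 is true.
  17. (NOT p12 OR p13) — NOT p12 is true.
  18. (p9 OR p6 OR p11) — p6 is true.
  19. (NOT p4 OR p1 OR NOT p9) — p1 is true.
  20. (NOT p11 OR p4) — NOT p11 is true.
  21. (NOT p6 OR p10 OR p4) — p10 is true.
  22. (p1 OR NOT p8) — NOT p8 is true.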